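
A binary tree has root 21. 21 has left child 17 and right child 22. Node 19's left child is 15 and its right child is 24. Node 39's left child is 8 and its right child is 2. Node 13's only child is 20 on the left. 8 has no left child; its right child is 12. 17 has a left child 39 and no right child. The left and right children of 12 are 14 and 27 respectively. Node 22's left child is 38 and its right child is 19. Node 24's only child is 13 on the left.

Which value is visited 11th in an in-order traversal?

In-order visits the left subtree, then the node, then the right subtree.
At 21: go left to 17.
  At 17: go left to 39.
    At 39: go left to 8.
      At 8: no left child.
      Visit 8.
      At 8: go right to 12.
        At 12: go left to 14.
          14 is a leaf — visit 14.
        Visit 12.
        At 12: go right to 27.
          27 is a leaf — visit 27.
    Visit 39.
    At 39: go right to 2.
      2 is a leaf — visit 2.
  Visit 17.
  At 17: no right child.
Visit 21.
At 21: go right to 22.
  At 22: go left to 38.
    38 is a leaf — visit 38.
  Visit 22.
  At 22: go right to 19.
    At 19: go left to 15.
      15 is a leaf — visit 15.
    Visit 19.
    At 19: go right to 24.
      At 24: go left to 13.
        At 13: go left to 20.
          20 is a leaf — visit 20.
        Visit 13.
        At 13: no right child.
      Visit 24.
      At 24: no right child.
Full in-order sequence: 8, 14, 12, 27, 39, 2, 17, 21, 38, 22, 15, 19, 20, 13, 24.

15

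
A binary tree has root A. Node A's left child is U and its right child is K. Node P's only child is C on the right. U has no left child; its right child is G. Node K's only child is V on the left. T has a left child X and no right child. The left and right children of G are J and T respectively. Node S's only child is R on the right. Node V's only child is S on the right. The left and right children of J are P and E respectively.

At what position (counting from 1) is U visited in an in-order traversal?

In-order visits the left subtree, then the node, then the right subtree.
At A: go left to U.
  At U: no left child.
  Visit U.
  At U: go right to G.
    At G: go left to J.
      At J: go left to P.
        At P: no left child.
        Visit P.
        At P: go right to C.
          C is a leaf — visit C.
      Visit J.
      At J: go right to E.
        E is a leaf — visit E.
    Visit G.
    At G: go right to T.
      At T: go left to X.
        X is a leaf — visit X.
      Visit T.
      At T: no right child.
Visit A.
At A: go right to K.
  At K: go left to V.
    At V: no left child.
    Visit V.
    At V: go right to S.
      At S: no left child.
      Visit S.
      At S: go right to R.
        R is a leaf — visit R.
  Visit K.
  At K: no right child.
Full in-order sequence: U, P, C, J, E, G, X, T, A, V, S, R, K.

1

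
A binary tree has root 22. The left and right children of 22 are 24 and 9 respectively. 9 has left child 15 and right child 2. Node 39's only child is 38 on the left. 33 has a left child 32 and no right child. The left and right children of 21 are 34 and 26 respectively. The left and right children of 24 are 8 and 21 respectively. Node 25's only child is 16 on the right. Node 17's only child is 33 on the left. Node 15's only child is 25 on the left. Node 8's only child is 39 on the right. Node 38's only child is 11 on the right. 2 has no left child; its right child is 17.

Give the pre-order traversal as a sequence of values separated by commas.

22, 24, 8, 39, 38, 11, 21, 34, 26, 9, 15, 25, 16, 2, 17, 33, 32

Pre-order visits the node, then its left subtree, then its right subtree.
Visit 22.
At 22: go left to 24.
  Visit 24.
  At 24: go left to 8.
    Visit 8.
    At 8: no left child.
    At 8: go right to 39.
      Visit 39.
      At 39: go left to 38.
        Visit 38.
        At 38: no left child.
        At 38: go right to 11.
          11 is a leaf — visit 11.
      At 39: no right child.
  At 24: go right to 21.
    Visit 21.
    At 21: go left to 34.
      34 is a leaf — visit 34.
    At 21: go right to 26.
      26 is a leaf — visit 26.
At 22: go right to 9.
  Visit 9.
  At 9: go left to 15.
    Visit 15.
    At 15: go left to 25.
      Visit 25.
      At 25: no left child.
      At 25: go right to 16.
        16 is a leaf — visit 16.
    At 15: no right child.
  At 9: go right to 2.
    Visit 2.
    At 2: no left child.
    At 2: go right to 17.
      Visit 17.
      At 17: go left to 33.
        Visit 33.
        At 33: go left to 32.
          32 is a leaf — visit 32.
        At 33: no right child.
      At 17: no right child.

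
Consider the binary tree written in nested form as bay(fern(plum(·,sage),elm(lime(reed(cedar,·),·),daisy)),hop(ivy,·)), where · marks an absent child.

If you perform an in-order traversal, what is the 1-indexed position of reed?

In-order visits the left subtree, then the node, then the right subtree.
At bay: go left to fern.
  At fern: go left to plum.
    At plum: no left child.
    Visit plum.
    At plum: go right to sage.
      sage is a leaf — visit sage.
  Visit fern.
  At fern: go right to elm.
    At elm: go left to lime.
      At lime: go left to reed.
        At reed: go left to cedar.
          cedar is a leaf — visit cedar.
        Visit reed.
        At reed: no right child.
      Visit lime.
      At lime: no right child.
    Visit elm.
    At elm: go right to daisy.
      daisy is a leaf — visit daisy.
Visit bay.
At bay: go right to hop.
  At hop: go left to ivy.
    ivy is a leaf — visit ivy.
  Visit hop.
  At hop: no right child.
Full in-order sequence: plum, sage, fern, cedar, reed, lime, elm, daisy, bay, ivy, hop.

5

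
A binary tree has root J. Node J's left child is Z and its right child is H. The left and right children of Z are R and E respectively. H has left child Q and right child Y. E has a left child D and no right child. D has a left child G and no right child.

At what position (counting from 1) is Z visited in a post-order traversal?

Post-order visits the left subtree, then the right subtree, then the node.
At J: go left to Z.
  At Z: go left to R.
    R is a leaf — visit R.
  At Z: go right to E.
    At E: go left to D.
      At D: go left to G.
        G is a leaf — visit G.
      At D: no right child.
      Visit D.
    At E: no right child.
    Visit E.
  Visit Z.
At J: go right to H.
  At H: go left to Q.
    Q is a leaf — visit Q.
  At H: go right to Y.
    Y is a leaf — visit Y.
  Visit H.
Visit J.
Full post-order sequence: R, G, D, E, Z, Q, Y, H, J.

5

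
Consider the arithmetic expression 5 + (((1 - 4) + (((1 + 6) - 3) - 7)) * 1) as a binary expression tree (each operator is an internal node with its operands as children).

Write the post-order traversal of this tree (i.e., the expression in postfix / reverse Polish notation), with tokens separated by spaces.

5 1 4 - 1 6 + 3 - 7 - + 1 * +

Post-order on an expression tree gives postfix notation: for each operator, emit left operand, right operand, then the operator.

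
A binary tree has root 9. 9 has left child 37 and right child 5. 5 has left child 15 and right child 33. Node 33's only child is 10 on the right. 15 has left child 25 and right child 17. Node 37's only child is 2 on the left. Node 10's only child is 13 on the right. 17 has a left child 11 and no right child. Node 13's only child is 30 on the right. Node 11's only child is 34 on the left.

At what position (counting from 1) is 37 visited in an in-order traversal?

In-order visits the left subtree, then the node, then the right subtree.
At 9: go left to 37.
  At 37: go left to 2.
    2 is a leaf — visit 2.
  Visit 37.
  At 37: no right child.
Visit 9.
At 9: go right to 5.
  At 5: go left to 15.
    At 15: go left to 25.
      25 is a leaf — visit 25.
    Visit 15.
    At 15: go right to 17.
      At 17: go left to 11.
        At 11: go left to 34.
          34 is a leaf — visit 34.
        Visit 11.
        At 11: no right child.
      Visit 17.
      At 17: no right child.
  Visit 5.
  At 5: go right to 33.
    At 33: no left child.
    Visit 33.
    At 33: go right to 10.
      At 10: no left child.
      Visit 10.
      At 10: go right to 13.
        At 13: no left child.
        Visit 13.
        At 13: go right to 30.
          30 is a leaf — visit 30.
Full in-order sequence: 2, 37, 9, 25, 15, 34, 11, 17, 5, 33, 10, 13, 30.

2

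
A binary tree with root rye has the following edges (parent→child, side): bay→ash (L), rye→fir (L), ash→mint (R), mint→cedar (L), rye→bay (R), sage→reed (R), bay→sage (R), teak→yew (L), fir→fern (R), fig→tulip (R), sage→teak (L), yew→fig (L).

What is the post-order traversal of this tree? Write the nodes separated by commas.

fern, fir, cedar, mint, ash, tulip, fig, yew, teak, reed, sage, bay, rye

Post-order visits the left subtree, then the right subtree, then the node.
At rye: go left to fir.
  At fir: no left child.
  At fir: go right to fern.
    fern is a leaf — visit fern.
  Visit fir.
At rye: go right to bay.
  At bay: go left to ash.
    At ash: no left child.
    At ash: go right to mint.
      At mint: go left to cedar.
        cedar is a leaf — visit cedar.
      At mint: no right child.
      Visit mint.
    Visit ash.
  At bay: go right to sage.
    At sage: go left to teak.
      At teak: go left to yew.
        At yew: go left to fig.
          At fig: no left child.
          At fig: go right to tulip.
            tulip is a leaf — visit tulip.
          Visit fig.
        At yew: no right child.
        Visit yew.
      At teak: no right child.
      Visit teak.
    At sage: go right to reed.
      reed is a leaf — visit reed.
    Visit sage.
  Visit bay.
Visit rye.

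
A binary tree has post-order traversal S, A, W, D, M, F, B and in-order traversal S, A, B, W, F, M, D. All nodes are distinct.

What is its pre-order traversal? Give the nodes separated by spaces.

B A S F W M D

The last element of post-order is the root; it splits in-order into left and right subtrees.
Root B: left subtree has 2 nodes {S, A}, right has 4 {W, F, M, D}.
  Root A: left subtree has 1 node {S}, right has 0 { }.
  Root F: left subtree has 1 node {W}, right has 2 {M, D}.
    Root M: left subtree has 0 nodes { }, right has 1 {D}.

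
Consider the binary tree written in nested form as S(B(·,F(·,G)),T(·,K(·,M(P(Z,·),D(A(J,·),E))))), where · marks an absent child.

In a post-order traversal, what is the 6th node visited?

Post-order visits the left subtree, then the right subtree, then the node.
At S: go left to B.
  At B: no left child.
  At B: go right to F.
    At F: no left child.
    At F: go right to G.
      G is a leaf — visit G.
    Visit F.
  Visit B.
At S: go right to T.
  At T: no left child.
  At T: go right to K.
    At K: no left child.
    At K: go right to M.
      At M: go left to P.
        At P: go left to Z.
          Z is a leaf — visit Z.
        At P: no right child.
        Visit P.
      At M: go right to D.
        At D: go left to A.
          At A: go left to J.
            J is a leaf — visit J.
          At A: no right child.
          Visit A.
        At D: go right to E.
          E is a leaf — visit E.
        Visit D.
      Visit M.
    Visit K.
  Visit T.
Visit S.
Full post-order sequence: G, F, B, Z, P, J, A, E, D, M, K, T, S.

J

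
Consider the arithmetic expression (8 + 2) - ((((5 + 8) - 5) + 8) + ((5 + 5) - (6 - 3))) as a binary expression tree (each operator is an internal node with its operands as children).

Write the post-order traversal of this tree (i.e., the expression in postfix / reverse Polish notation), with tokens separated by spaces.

8 2 + 5 8 + 5 - 8 + 5 5 + 6 3 - - + -

Post-order on an expression tree gives postfix notation: for each operator, emit left operand, right operand, then the operator.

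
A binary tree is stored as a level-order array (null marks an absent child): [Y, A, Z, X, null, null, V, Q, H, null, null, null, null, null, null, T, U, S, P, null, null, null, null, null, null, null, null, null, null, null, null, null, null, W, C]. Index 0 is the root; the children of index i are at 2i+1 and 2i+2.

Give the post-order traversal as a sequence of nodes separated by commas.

T, W, C, U, Q, S, P, H, X, A, V, Z, Y

Post-order visits the left subtree, then the right subtree, then the node.
At Y: go left to A.
  At A: go left to X.
    At X: go left to Q.
      At Q: go left to T.
        T is a leaf — visit T.
      At Q: go right to U.
        At U: go left to W.
          W is a leaf — visit W.
        At U: go right to C.
          C is a leaf — visit C.
        Visit U.
      Visit Q.
    At X: go right to H.
      At H: go left to S.
        S is a leaf — visit S.
      At H: go right to P.
        P is a leaf — visit P.
      Visit H.
    Visit X.
  At A: no right child.
  Visit A.
At Y: go right to Z.
  At Z: no left child.
  At Z: go right to V.
    V is a leaf — visit V.
  Visit Z.
Visit Y.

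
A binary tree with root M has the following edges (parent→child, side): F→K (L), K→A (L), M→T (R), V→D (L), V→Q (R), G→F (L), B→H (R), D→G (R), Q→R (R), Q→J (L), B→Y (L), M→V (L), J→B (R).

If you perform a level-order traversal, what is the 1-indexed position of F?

9

Level-order visits nodes level by level from the root, left to right within each level.
Level 0: M
Level 1: V, T
Level 2: D, Q
Level 3: G, J, R
Level 4: F, B
Level 5: K, Y, H
Level 6: A
Full level-order sequence: M, V, T, D, Q, G, J, R, F, B, K, Y, H, A.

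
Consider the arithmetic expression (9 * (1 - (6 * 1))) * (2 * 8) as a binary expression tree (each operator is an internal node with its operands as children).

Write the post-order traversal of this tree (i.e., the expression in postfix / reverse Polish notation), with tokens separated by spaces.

Post-order on an expression tree gives postfix notation: for each operator, emit left operand, right operand, then the operator.

9 1 6 1 * - * 2 8 * *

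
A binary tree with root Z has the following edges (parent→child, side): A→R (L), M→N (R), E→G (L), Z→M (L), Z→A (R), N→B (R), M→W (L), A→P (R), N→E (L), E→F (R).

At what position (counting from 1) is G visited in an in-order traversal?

In-order visits the left subtree, then the node, then the right subtree.
At Z: go left to M.
  At M: go left to W.
    W is a leaf — visit W.
  Visit M.
  At M: go right to N.
    At N: go left to E.
      At E: go left to G.
        G is a leaf — visit G.
      Visit E.
      At E: go right to F.
        F is a leaf — visit F.
    Visit N.
    At N: go right to B.
      B is a leaf — visit B.
Visit Z.
At Z: go right to A.
  At A: go left to R.
    R is a leaf — visit R.
  Visit A.
  At A: go right to P.
    P is a leaf — visit P.
Full in-order sequence: W, M, G, E, F, N, B, Z, R, A, P.

3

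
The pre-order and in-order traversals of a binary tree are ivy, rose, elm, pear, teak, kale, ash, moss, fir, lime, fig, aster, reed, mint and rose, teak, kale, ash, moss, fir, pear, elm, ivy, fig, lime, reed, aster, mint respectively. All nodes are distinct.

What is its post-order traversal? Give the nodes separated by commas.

The first element of pre-order is the root; it splits in-order into left and right subtrees.
Root ivy: left subtree has 8 nodes {rose, teak, kale, ash, moss, fir, pear, elm}, right has 5 {fig, lime, reed, aster, mint}.
  Root rose: left subtree has 0 nodes { }, right has 7 {teak, kale, ash, moss, fir, pear, elm}.
    Root elm: left subtree has 6 nodes {teak, kale, ash, moss, fir, pear}, right has 0 { }.
      Root pear: left subtree has 5 nodes {teak, kale, ash, moss, fir}, right has 0 { }.
        Root teak: left subtree has 0 nodes { }, right has 4 {kale, ash, moss, fir}.
          Root kale: left subtree has 0 nodes { }, right has 3 {ash, moss, fir}.
            Root ash: left subtree has 0 nodes { }, right has 2 {moss, fir}.
              Root moss: left subtree has 0 nodes { }, right has 1 {fir}.
  Root lime: left subtree has 1 node {fig}, right has 3 {reed, aster, mint}.
    Root aster: left subtree has 1 node {reed}, right has 1 {mint}.

fir, moss, ash, kale, teak, pear, elm, rose, fig, reed, mint, aster, lime, ivy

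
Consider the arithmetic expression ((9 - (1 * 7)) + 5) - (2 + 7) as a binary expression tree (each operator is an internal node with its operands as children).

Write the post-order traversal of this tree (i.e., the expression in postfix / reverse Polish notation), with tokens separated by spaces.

Post-order on an expression tree gives postfix notation: for each operator, emit left operand, right operand, then the operator.

9 1 7 * - 5 + 2 7 + -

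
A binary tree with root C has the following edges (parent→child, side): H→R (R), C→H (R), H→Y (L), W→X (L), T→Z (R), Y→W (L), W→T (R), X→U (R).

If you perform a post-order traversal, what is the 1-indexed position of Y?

Post-order visits the left subtree, then the right subtree, then the node.
At C: no left child.
At C: go right to H.
  At H: go left to Y.
    At Y: go left to W.
      At W: go left to X.
        At X: no left child.
        At X: go right to U.
          U is a leaf — visit U.
        Visit X.
      At W: go right to T.
        At T: no left child.
        At T: go right to Z.
          Z is a leaf — visit Z.
        Visit T.
      Visit W.
    At Y: no right child.
    Visit Y.
  At H: go right to R.
    R is a leaf — visit R.
  Visit H.
Visit C.
Full post-order sequence: U, X, Z, T, W, Y, R, H, C.

6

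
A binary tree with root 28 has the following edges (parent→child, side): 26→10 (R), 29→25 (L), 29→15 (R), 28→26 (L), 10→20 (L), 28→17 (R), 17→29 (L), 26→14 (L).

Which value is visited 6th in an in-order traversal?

25

In-order visits the left subtree, then the node, then the right subtree.
At 28: go left to 26.
  At 26: go left to 14.
    14 is a leaf — visit 14.
  Visit 26.
  At 26: go right to 10.
    At 10: go left to 20.
      20 is a leaf — visit 20.
    Visit 10.
    At 10: no right child.
Visit 28.
At 28: go right to 17.
  At 17: go left to 29.
    At 29: go left to 25.
      25 is a leaf — visit 25.
    Visit 29.
    At 29: go right to 15.
      15 is a leaf — visit 15.
  Visit 17.
  At 17: no right child.
Full in-order sequence: 14, 26, 20, 10, 28, 25, 29, 15, 17.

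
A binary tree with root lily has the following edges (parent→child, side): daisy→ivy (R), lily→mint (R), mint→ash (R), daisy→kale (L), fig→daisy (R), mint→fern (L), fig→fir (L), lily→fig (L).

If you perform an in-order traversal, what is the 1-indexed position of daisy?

In-order visits the left subtree, then the node, then the right subtree.
At lily: go left to fig.
  At fig: go left to fir.
    fir is a leaf — visit fir.
  Visit fig.
  At fig: go right to daisy.
    At daisy: go left to kale.
      kale is a leaf — visit kale.
    Visit daisy.
    At daisy: go right to ivy.
      ivy is a leaf — visit ivy.
Visit lily.
At lily: go right to mint.
  At mint: go left to fern.
    fern is a leaf — visit fern.
  Visit mint.
  At mint: go right to ash.
    ash is a leaf — visit ash.
Full in-order sequence: fir, fig, kale, daisy, ivy, lily, fern, mint, ash.

4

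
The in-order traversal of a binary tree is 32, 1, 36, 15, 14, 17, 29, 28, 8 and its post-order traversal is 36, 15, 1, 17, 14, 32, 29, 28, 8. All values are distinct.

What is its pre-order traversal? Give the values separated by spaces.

8 28 29 32 14 1 15 36 17

The last element of post-order is the root; it splits in-order into left and right subtrees.
Root 8: left subtree has 8 nodes {32, 1, 36, 15, 14, 17, 29, 28}, right has 0 { }.
  Root 28: left subtree has 7 nodes {32, 1, 36, 15, 14, 17, 29}, right has 0 { }.
    Root 29: left subtree has 6 nodes {32, 1, 36, 15, 14, 17}, right has 0 { }.
      Root 32: left subtree has 0 nodes { }, right has 5 {1, 36, 15, 14, 17}.
        Root 14: left subtree has 3 nodes {1, 36, 15}, right has 1 {17}.
          Root 1: left subtree has 0 nodes { }, right has 2 {36, 15}.
            Root 15: left subtree has 1 node {36}, right has 0 { }.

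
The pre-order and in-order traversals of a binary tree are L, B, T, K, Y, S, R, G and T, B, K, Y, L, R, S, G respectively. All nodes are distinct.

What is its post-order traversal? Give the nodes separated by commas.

The first element of pre-order is the root; it splits in-order into left and right subtrees.
Root L: left subtree has 4 nodes {T, B, K, Y}, right has 3 {R, S, G}.
  Root B: left subtree has 1 node {T}, right has 2 {K, Y}.
    Root K: left subtree has 0 nodes { }, right has 1 {Y}.
  Root S: left subtree has 1 node {R}, right has 1 {G}.

T, Y, K, B, R, G, S, L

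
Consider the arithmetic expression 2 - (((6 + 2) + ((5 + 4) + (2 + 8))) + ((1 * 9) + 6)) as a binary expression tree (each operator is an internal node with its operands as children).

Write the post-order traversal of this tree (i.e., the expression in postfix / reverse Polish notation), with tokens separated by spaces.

Post-order on an expression tree gives postfix notation: for each operator, emit left operand, right operand, then the operator.

2 6 2 + 5 4 + 2 8 + + + 1 9 * 6 + + -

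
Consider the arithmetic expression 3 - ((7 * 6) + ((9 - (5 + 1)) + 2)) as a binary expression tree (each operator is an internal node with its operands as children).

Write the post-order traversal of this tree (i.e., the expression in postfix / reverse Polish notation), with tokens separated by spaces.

3 7 6 * 9 5 1 + - 2 + + -

Post-order on an expression tree gives postfix notation: for each operator, emit left operand, right operand, then the operator.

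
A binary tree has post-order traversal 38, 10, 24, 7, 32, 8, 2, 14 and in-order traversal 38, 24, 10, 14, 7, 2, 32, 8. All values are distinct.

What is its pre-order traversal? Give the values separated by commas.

14, 24, 38, 10, 2, 7, 8, 32

The last element of post-order is the root; it splits in-order into left and right subtrees.
Root 14: left subtree has 3 nodes {38, 24, 10}, right has 4 {7, 2, 32, 8}.
  Root 24: left subtree has 1 node {38}, right has 1 {10}.
  Root 2: left subtree has 1 node {7}, right has 2 {32, 8}.
    Root 8: left subtree has 1 node {32}, right has 0 { }.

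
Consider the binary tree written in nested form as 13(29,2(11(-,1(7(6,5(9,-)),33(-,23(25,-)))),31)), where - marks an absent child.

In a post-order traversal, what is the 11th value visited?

Post-order visits the left subtree, then the right subtree, then the node.
At 13: go left to 29.
  29 is a leaf — visit 29.
At 13: go right to 2.
  At 2: go left to 11.
    At 11: no left child.
    At 11: go right to 1.
      At 1: go left to 7.
        At 7: go left to 6.
          6 is a leaf — visit 6.
        At 7: go right to 5.
          At 5: go left to 9.
            9 is a leaf — visit 9.
          At 5: no right child.
          Visit 5.
        Visit 7.
      At 1: go right to 33.
        At 33: no left child.
        At 33: go right to 23.
          At 23: go left to 25.
            25 is a leaf — visit 25.
          At 23: no right child.
          Visit 23.
        Visit 33.
      Visit 1.
    Visit 11.
  At 2: go right to 31.
    31 is a leaf — visit 31.
  Visit 2.
Visit 13.
Full post-order sequence: 29, 6, 9, 5, 7, 25, 23, 33, 1, 11, 31, 2, 13.

31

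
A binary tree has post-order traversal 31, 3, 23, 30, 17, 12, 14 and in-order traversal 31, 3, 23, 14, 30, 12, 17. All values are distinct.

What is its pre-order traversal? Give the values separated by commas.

The last element of post-order is the root; it splits in-order into left and right subtrees.
Root 14: left subtree has 3 nodes {31, 3, 23}, right has 3 {30, 12, 17}.
  Root 23: left subtree has 2 nodes {31, 3}, right has 0 { }.
    Root 3: left subtree has 1 node {31}, right has 0 { }.
  Root 12: left subtree has 1 node {30}, right has 1 {17}.

14, 23, 3, 31, 12, 30, 17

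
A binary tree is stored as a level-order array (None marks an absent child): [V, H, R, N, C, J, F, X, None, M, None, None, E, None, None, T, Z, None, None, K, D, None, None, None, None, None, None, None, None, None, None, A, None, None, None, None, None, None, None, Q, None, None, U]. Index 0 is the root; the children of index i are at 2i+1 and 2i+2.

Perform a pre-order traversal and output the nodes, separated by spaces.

V H N X T A Z C M K Q D U R J E F

Pre-order visits the node, then its left subtree, then its right subtree.
Visit V.
At V: go left to H.
  Visit H.
  At H: go left to N.
    Visit N.
    At N: go left to X.
      Visit X.
      At X: go left to T.
        Visit T.
        At T: go left to A.
          A is a leaf — visit A.
        At T: no right child.
      At X: go right to Z.
        Z is a leaf — visit Z.
    At N: no right child.
  At H: go right to C.
    Visit C.
    At C: go left to M.
      Visit M.
      At M: go left to K.
        Visit K.
        At K: go left to Q.
          Q is a leaf — visit Q.
        At K: no right child.
      At M: go right to D.
        Visit D.
        At D: no left child.
        At D: go right to U.
          U is a leaf — visit U.
    At C: no right child.
At V: go right to R.
  Visit R.
  At R: go left to J.
    Visit J.
    At J: no left child.
    At J: go right to E.
      E is a leaf — visit E.
  At R: go right to F.
    F is a leaf — visit F.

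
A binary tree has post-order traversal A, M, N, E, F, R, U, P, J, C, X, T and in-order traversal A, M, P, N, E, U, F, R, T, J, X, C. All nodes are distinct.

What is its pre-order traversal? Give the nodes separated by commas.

T, P, M, A, U, E, N, R, F, X, J, C

The last element of post-order is the root; it splits in-order into left and right subtrees.
Root T: left subtree has 8 nodes {A, M, P, N, E, U, F, R}, right has 3 {J, X, C}.
  Root P: left subtree has 2 nodes {A, M}, right has 5 {N, E, U, F, R}.
    Root M: left subtree has 1 node {A}, right has 0 { }.
    Root U: left subtree has 2 nodes {N, E}, right has 2 {F, R}.
      Root E: left subtree has 1 node {N}, right has 0 { }.
      Root R: left subtree has 1 node {F}, right has 0 { }.
  Root X: left subtree has 1 node {J}, right has 1 {C}.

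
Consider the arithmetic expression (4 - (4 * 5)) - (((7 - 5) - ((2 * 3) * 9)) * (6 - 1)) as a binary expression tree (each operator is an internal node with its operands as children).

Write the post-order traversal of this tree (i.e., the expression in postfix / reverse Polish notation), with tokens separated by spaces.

4 4 5 * - 7 5 - 2 3 * 9 * - 6 1 - * -

Post-order on an expression tree gives postfix notation: for each operator, emit left operand, right operand, then the operator.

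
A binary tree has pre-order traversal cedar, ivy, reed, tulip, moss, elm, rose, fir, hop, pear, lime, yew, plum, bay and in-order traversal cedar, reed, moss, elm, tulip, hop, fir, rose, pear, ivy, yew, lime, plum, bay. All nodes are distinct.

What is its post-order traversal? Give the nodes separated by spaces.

The first element of pre-order is the root; it splits in-order into left and right subtrees.
Root cedar: left subtree has 0 nodes { }, right has 13 {reed, moss, elm, tulip, hop, fir, rose, pear, ivy, yew, lime, plum, bay}.
  Root ivy: left subtree has 8 nodes {reed, moss, elm, tulip, hop, fir, rose, pear}, right has 4 {yew, lime, plum, bay}.
    Root reed: left subtree has 0 nodes { }, right has 7 {moss, elm, tulip, hop, fir, rose, pear}.
      Root tulip: left subtree has 2 nodes {moss, elm}, right has 4 {hop, fir, rose, pear}.
        Root moss: left subtree has 0 nodes { }, right has 1 {elm}.
        Root rose: left subtree has 2 nodes {hop, fir}, right has 1 {pear}.
          Root fir: left subtree has 1 node {hop}, right has 0 { }.
    Root lime: left subtree has 1 node {yew}, right has 2 {plum, bay}.
      Root plum: left subtree has 0 nodes { }, right has 1 {bay}.

elm moss hop fir pear rose tulip reed yew bay plum lime ivy cedar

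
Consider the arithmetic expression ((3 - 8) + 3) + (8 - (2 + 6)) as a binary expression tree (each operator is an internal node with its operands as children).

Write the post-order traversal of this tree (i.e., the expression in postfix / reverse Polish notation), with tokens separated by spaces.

Post-order on an expression tree gives postfix notation: for each operator, emit left operand, right operand, then the operator.

3 8 - 3 + 8 2 6 + - +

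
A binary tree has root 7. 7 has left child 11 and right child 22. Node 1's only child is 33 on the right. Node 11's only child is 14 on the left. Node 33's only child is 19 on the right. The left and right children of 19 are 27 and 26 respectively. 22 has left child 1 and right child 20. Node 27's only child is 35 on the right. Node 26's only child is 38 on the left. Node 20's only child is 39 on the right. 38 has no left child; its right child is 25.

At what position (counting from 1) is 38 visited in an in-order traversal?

9

In-order visits the left subtree, then the node, then the right subtree.
At 7: go left to 11.
  At 11: go left to 14.
    14 is a leaf — visit 14.
  Visit 11.
  At 11: no right child.
Visit 7.
At 7: go right to 22.
  At 22: go left to 1.
    At 1: no left child.
    Visit 1.
    At 1: go right to 33.
      At 33: no left child.
      Visit 33.
      At 33: go right to 19.
        At 19: go left to 27.
          At 27: no left child.
          Visit 27.
          At 27: go right to 35.
            35 is a leaf — visit 35.
        Visit 19.
        At 19: go right to 26.
          At 26: go left to 38.
            At 38: no left child.
            Visit 38.
            At 38: go right to 25.
              25 is a leaf — visit 25.
          Visit 26.
          At 26: no right child.
  Visit 22.
  At 22: go right to 20.
    At 20: no left child.
    Visit 20.
    At 20: go right to 39.
      39 is a leaf — visit 39.
Full in-order sequence: 14, 11, 7, 1, 33, 27, 35, 19, 38, 25, 26, 22, 20, 39.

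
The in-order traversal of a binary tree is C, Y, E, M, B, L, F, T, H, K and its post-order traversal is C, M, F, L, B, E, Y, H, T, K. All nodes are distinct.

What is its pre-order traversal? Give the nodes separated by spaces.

K T Y C E B M L F H

The last element of post-order is the root; it splits in-order into left and right subtrees.
Root K: left subtree has 9 nodes {C, Y, E, M, B, L, F, T, H}, right has 0 { }.
  Root T: left subtree has 7 nodes {C, Y, E, M, B, L, F}, right has 1 {H}.
    Root Y: left subtree has 1 node {C}, right has 5 {E, M, B, L, F}.
      Root E: left subtree has 0 nodes { }, right has 4 {M, B, L, F}.
        Root B: left subtree has 1 node {M}, right has 2 {L, F}.
          Root L: left subtree has 0 nodes { }, right has 1 {F}.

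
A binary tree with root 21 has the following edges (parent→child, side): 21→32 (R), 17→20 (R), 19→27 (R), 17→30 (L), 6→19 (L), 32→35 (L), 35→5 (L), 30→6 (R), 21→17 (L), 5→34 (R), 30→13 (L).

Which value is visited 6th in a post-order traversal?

Post-order visits the left subtree, then the right subtree, then the node.
At 21: go left to 17.
  At 17: go left to 30.
    At 30: go left to 13.
      13 is a leaf — visit 13.
    At 30: go right to 6.
      At 6: go left to 19.
        At 19: no left child.
        At 19: go right to 27.
          27 is a leaf — visit 27.
        Visit 19.
      At 6: no right child.
      Visit 6.
    Visit 30.
  At 17: go right to 20.
    20 is a leaf — visit 20.
  Visit 17.
At 21: go right to 32.
  At 32: go left to 35.
    At 35: go left to 5.
      At 5: no left child.
      At 5: go right to 34.
        34 is a leaf — visit 34.
      Visit 5.
    At 35: no right child.
    Visit 35.
  At 32: no right child.
  Visit 32.
Visit 21.
Full post-order sequence: 13, 27, 19, 6, 30, 20, 17, 34, 5, 35, 32, 21.

20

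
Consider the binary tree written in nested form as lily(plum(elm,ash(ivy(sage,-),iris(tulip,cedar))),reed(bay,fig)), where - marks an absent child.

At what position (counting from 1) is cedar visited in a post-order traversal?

Post-order visits the left subtree, then the right subtree, then the node.
At lily: go left to plum.
  At plum: go left to elm.
    elm is a leaf — visit elm.
  At plum: go right to ash.
    At ash: go left to ivy.
      At ivy: go left to sage.
        sage is a leaf — visit sage.
      At ivy: no right child.
      Visit ivy.
    At ash: go right to iris.
      At iris: go left to tulip.
        tulip is a leaf — visit tulip.
      At iris: go right to cedar.
        cedar is a leaf — visit cedar.
      Visit iris.
    Visit ash.
  Visit plum.
At lily: go right to reed.
  At reed: go left to bay.
    bay is a leaf — visit bay.
  At reed: go right to fig.
    fig is a leaf — visit fig.
  Visit reed.
Visit lily.
Full post-order sequence: elm, sage, ivy, tulip, cedar, iris, ash, plum, bay, fig, reed, lily.

5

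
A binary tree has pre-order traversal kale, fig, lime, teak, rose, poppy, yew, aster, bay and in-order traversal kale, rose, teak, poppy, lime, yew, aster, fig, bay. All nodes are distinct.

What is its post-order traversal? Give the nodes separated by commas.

rose, poppy, teak, aster, yew, lime, bay, fig, kale

The first element of pre-order is the root; it splits in-order into left and right subtrees.
Root kale: left subtree has 0 nodes { }, right has 8 {rose, teak, poppy, lime, yew, aster, fig, bay}.
  Root fig: left subtree has 6 nodes {rose, teak, poppy, lime, yew, aster}, right has 1 {bay}.
    Root lime: left subtree has 3 nodes {rose, teak, poppy}, right has 2 {yew, aster}.
      Root teak: left subtree has 1 node {rose}, right has 1 {poppy}.
      Root yew: left subtree has 0 nodes { }, right has 1 {aster}.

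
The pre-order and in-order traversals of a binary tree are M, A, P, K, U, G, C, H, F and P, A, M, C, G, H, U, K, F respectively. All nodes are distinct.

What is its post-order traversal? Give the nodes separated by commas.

P, A, C, H, G, U, F, K, M

The first element of pre-order is the root; it splits in-order into left and right subtrees.
Root M: left subtree has 2 nodes {P, A}, right has 6 {C, G, H, U, K, F}.
  Root A: left subtree has 1 node {P}, right has 0 { }.
  Root K: left subtree has 4 nodes {C, G, H, U}, right has 1 {F}.
    Root U: left subtree has 3 nodes {C, G, H}, right has 0 { }.
      Root G: left subtree has 1 node {C}, right has 1 {H}.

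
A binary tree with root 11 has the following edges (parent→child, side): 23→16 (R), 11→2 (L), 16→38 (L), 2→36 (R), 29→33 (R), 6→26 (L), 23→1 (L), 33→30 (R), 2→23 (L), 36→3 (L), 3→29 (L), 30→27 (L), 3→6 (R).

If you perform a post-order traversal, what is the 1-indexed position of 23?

4

Post-order visits the left subtree, then the right subtree, then the node.
At 11: go left to 2.
  At 2: go left to 23.
    At 23: go left to 1.
      1 is a leaf — visit 1.
    At 23: go right to 16.
      At 16: go left to 38.
        38 is a leaf — visit 38.
      At 16: no right child.
      Visit 16.
    Visit 23.
  At 2: go right to 36.
    At 36: go left to 3.
      At 3: go left to 29.
        At 29: no left child.
        At 29: go right to 33.
          At 33: no left child.
          At 33: go right to 30.
            At 30: go left to 27.
              27 is a leaf — visit 27.
            At 30: no right child.
            Visit 30.
          Visit 33.
        Visit 29.
      At 3: go right to 6.
        At 6: go left to 26.
          26 is a leaf — visit 26.
        At 6: no right child.
        Visit 6.
      Visit 3.
    At 36: no right child.
    Visit 36.
  Visit 2.
At 11: no right child.
Visit 11.
Full post-order sequence: 1, 38, 16, 23, 27, 30, 33, 29, 26, 6, 3, 36, 2, 11.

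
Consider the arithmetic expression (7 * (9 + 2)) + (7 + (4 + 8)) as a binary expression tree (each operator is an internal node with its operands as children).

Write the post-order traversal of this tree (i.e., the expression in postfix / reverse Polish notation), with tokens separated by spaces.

Post-order on an expression tree gives postfix notation: for each operator, emit left operand, right operand, then the operator.

7 9 2 + * 7 4 8 + + +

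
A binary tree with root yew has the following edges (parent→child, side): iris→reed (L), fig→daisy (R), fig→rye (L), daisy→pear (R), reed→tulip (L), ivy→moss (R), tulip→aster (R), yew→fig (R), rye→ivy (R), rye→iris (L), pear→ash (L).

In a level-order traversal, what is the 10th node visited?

Level-order visits nodes level by level from the root, left to right within each level.
Level 0: yew
Level 1: fig
Level 2: rye, daisy
Level 3: iris, ivy, pear
Level 4: reed, moss, ash
Level 5: tulip
Level 6: aster
Full level-order sequence: yew, fig, rye, daisy, iris, ivy, pear, reed, moss, ash, tulip, aster.

ash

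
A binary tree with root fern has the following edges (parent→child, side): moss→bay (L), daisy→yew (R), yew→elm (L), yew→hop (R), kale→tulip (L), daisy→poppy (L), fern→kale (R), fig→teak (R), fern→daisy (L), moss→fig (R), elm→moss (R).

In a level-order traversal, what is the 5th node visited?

yew

Level-order visits nodes level by level from the root, left to right within each level.
Level 0: fern
Level 1: daisy, kale
Level 2: poppy, yew, tulip
Level 3: elm, hop
Level 4: moss
Level 5: bay, fig
Level 6: teak
Full level-order sequence: fern, daisy, kale, poppy, yew, tulip, elm, hop, moss, bay, fig, teak.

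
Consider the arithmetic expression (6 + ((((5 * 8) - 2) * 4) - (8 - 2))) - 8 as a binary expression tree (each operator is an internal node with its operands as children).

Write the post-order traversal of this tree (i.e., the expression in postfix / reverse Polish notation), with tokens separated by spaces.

Post-order on an expression tree gives postfix notation: for each operator, emit left operand, right operand, then the operator.

6 5 8 * 2 - 4 * 8 2 - - + 8 -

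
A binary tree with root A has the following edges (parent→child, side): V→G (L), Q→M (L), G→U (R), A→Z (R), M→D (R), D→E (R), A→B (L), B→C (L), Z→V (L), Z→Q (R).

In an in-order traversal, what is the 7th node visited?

Z

In-order visits the left subtree, then the node, then the right subtree.
At A: go left to B.
  At B: go left to C.
    C is a leaf — visit C.
  Visit B.
  At B: no right child.
Visit A.
At A: go right to Z.
  At Z: go left to V.
    At V: go left to G.
      At G: no left child.
      Visit G.
      At G: go right to U.
        U is a leaf — visit U.
    Visit V.
    At V: no right child.
  Visit Z.
  At Z: go right to Q.
    At Q: go left to M.
      At M: no left child.
      Visit M.
      At M: go right to D.
        At D: no left child.
        Visit D.
        At D: go right to E.
          E is a leaf — visit E.
    Visit Q.
    At Q: no right child.
Full in-order sequence: C, B, A, G, U, V, Z, M, D, E, Q.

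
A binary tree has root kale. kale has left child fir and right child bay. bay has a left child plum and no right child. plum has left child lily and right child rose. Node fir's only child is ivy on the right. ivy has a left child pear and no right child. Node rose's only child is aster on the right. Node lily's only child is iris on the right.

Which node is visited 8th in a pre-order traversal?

Pre-order visits the node, then its left subtree, then its right subtree.
Visit kale.
At kale: go left to fir.
  Visit fir.
  At fir: no left child.
  At fir: go right to ivy.
    Visit ivy.
    At ivy: go left to pear.
      pear is a leaf — visit pear.
    At ivy: no right child.
At kale: go right to bay.
  Visit bay.
  At bay: go left to plum.
    Visit plum.
    At plum: go left to lily.
      Visit lily.
      At lily: no left child.
      At lily: go right to iris.
        iris is a leaf — visit iris.
    At plum: go right to rose.
      Visit rose.
      At rose: no left child.
      At rose: go right to aster.
        aster is a leaf — visit aster.
  At bay: no right child.
Full pre-order sequence: kale, fir, ivy, pear, bay, plum, lily, iris, rose, aster.

iris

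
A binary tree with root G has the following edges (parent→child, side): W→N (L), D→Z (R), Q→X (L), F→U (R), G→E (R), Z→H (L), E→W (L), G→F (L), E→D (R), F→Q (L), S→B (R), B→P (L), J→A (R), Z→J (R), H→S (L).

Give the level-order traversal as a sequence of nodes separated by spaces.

G F E Q U W D X N Z H J S A B P

Level-order visits nodes level by level from the root, left to right within each level.
Level 0: G
Level 1: F, E
Level 2: Q, U, W, D
Level 3: X, N, Z
Level 4: H, J
Level 5: S, A
Level 6: B
Level 7: P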